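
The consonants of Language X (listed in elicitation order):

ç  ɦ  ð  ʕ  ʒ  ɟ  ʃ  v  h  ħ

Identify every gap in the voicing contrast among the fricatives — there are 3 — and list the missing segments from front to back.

Voiceless: /ʃ/ (postalveolar), /ç/ (palatal), /ħ/ (pharyngeal), /h/ (glottal).
Voiced: /v/ (labiodental), /ð/ (dental), /ʒ/ (postalveolar), /ʕ/ (pharyngeal), /ɦ/ (glottal).
Gaps, from front to back: labiodental lacks voiceless (/f/); dental lacks voiceless (/θ/); palatal lacks voiced (/ʝ/).

/f/, /θ/, /ʝ/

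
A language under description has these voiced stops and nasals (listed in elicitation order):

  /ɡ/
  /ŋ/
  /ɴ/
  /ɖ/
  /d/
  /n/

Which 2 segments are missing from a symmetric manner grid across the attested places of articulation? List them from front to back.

Oral stop: /d/ (alveolar), /ɖ/ (retroflex), /ɡ/ (velar).
Nasal: /n/ (alveolar), /ŋ/ (velar), /ɴ/ (uvular).
Gaps, from front to back: retroflex lacks nasal (/ɳ/); uvular lacks oral stop (/ɢ/).

/ɳ/, /ɢ/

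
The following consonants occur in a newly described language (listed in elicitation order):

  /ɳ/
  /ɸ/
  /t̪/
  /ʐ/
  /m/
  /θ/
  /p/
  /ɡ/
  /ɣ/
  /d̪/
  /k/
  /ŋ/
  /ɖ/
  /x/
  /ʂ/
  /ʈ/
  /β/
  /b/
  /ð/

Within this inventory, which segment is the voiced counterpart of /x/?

/ɣ/

/x/ is a voiceless velar fricative.
The voiced counterpart is a voiced velar fricative — in this inventory, /ɣ/.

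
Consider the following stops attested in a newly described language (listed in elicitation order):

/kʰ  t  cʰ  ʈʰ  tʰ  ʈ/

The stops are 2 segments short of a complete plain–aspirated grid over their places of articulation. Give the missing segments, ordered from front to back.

place of articulation  plain     aspirated
alveolar          t         tʰ      
retroflex         ʈ         ʈʰ      
palatal           —         cʰ      
velar             —         kʰ      
Gaps, from front to back: palatal lacks plain (/c/); velar lacks plain (/k/).

/c/, /k/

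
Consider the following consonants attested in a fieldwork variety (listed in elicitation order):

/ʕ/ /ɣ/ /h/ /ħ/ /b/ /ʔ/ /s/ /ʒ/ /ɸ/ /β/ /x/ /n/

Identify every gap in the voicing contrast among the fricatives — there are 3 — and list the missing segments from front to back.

place of articulation  voiceless  voiced  
bilabial          ɸ         β       
alveolar          s         —       
postalveolar      —         ʒ       
velar             x         ɣ       
pharyngeal        ħ         ʕ       
glottal           h         —       
Gaps, from front to back: alveolar lacks voiced (/z/); postalveolar lacks voiceless (/ʃ/); glottal lacks voiced (/ɦ/).

/z/, /ʃ/, /ɦ/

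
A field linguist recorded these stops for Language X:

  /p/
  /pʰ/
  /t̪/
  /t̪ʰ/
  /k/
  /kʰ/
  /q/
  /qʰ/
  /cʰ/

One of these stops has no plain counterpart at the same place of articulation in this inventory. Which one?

/cʰ/

Bilabial: /p/ ~ /pʰ/
Dental: /t̪/ ~ /t̪ʰ/
Velar: /k/ ~ /kʰ/
Uvular: /q/ ~ /qʰ/
Palatal: only /cʰ/ (aspirated); no plain partner.
So /cʰ/ is the unpaired segment.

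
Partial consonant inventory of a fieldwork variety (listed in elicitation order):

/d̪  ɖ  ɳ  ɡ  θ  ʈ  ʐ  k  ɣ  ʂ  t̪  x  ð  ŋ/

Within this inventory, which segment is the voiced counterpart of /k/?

/k/ is a voiceless velar stop.
The voiced counterpart is a voiced velar stop — in this inventory, /ɡ/.

/ɡ/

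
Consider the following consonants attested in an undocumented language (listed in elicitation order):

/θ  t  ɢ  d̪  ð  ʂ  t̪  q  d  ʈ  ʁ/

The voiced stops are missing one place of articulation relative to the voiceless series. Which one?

retroflex

dental: voiceless /t̪/, voiced /d̪/.
alveolar: voiceless /t/, voiced /d/.
retroflex: voiceless /ʈ/, voiced —.
uvular: voiceless /q/, voiced /ɢ/.
Every place of articulation has a voiced member except retroflex, where /ɖ/ would be expected.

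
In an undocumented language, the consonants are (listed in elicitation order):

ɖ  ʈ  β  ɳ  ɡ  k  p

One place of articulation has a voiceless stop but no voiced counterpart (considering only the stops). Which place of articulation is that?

bilabial

bilabial: voiceless /p/, voiced —.
retroflex: voiceless /ʈ/, voiced /ɖ/.
velar: voiceless /k/, voiced /ɡ/.
Every place of articulation has a voiced member except bilabial, where /b/ would be expected.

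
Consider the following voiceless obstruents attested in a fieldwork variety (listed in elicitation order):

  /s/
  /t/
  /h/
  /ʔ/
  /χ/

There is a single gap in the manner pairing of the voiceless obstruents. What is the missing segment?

/q/

Stop: /t/ (alveolar), /ʔ/ (glottal).
Fricative: /s/ (alveolar), /χ/ (uvular), /h/ (glottal).
The uvular row has no stop member, so the gap is the uvular stop /q/.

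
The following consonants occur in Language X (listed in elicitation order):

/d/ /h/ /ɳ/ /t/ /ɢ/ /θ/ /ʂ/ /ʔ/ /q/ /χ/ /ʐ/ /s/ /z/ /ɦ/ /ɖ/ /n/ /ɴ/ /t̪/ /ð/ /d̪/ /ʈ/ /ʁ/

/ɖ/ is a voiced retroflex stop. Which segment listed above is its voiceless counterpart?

/ʈ/

The voiceless counterpart is a voiceless retroflex stop — in this inventory, /ʈ/.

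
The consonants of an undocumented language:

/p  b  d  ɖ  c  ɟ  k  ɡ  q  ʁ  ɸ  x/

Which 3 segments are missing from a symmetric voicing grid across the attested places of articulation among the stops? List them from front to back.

/t/, /ʈ/, /ɢ/

place of articulation  voiceless  voiced  
bilabial          p         b       
alveolar          —         d       
retroflex         —         ɖ       
palatal           c         ɟ       
velar             k         ɡ       
uvular            q         —       
Gaps, from front to back: alveolar lacks voiceless (/t/); retroflex lacks voiceless (/ʈ/); uvular lacks voiced (/ɢ/).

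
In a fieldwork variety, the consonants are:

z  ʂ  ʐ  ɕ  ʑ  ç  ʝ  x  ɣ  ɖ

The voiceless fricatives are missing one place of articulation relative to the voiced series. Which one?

alveolar

place of articulation  voiceless  voiced  
alveolar          —         z       
retroflex         ʂ         ʐ       
alveolo-palatal   ɕ         ʑ       
palatal           ç         ʝ       
velar             x         ɣ       
Every place of articulation has a voiceless member except alveolar, where /s/ would be expected.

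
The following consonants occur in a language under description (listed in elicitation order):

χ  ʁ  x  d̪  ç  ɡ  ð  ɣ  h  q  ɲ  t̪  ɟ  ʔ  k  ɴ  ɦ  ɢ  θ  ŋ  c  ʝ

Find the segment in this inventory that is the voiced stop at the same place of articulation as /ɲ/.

/ɟ/

/ɲ/ is a palatal nasal.
The voiced stop at the same place is a voiced palatal stop — in this inventory, /ɟ/.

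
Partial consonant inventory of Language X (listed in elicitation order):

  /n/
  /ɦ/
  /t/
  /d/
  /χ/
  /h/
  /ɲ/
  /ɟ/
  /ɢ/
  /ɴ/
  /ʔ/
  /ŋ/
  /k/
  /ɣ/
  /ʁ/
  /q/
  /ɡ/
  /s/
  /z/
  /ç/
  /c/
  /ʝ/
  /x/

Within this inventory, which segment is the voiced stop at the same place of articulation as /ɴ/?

/ɴ/ is an uvular nasal.
The voiced stop at the same place is a voiced uvular stop — in this inventory, /ɢ/.

/ɢ/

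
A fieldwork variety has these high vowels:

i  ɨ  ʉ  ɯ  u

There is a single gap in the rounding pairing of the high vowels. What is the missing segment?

/y/

front: unrounded /i/, rounded —.
central: unrounded /ɨ/, rounded /ʉ/.
back: unrounded /ɯ/, rounded /u/.
The front row has no rounded member, so the gap is the front rounded vowel /y/.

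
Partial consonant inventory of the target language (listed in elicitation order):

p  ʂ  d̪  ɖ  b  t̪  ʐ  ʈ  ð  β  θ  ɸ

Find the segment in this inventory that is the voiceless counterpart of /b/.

/b/ is a voiced bilabial stop.
The voiceless counterpart is a voiceless bilabial stop — in this inventory, /p/.

/p/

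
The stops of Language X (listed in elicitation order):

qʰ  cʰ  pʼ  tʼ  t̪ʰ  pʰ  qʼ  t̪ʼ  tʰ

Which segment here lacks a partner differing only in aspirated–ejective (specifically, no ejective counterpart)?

Bilabial: /pʰ/ ~ /pʼ/
Dental: /t̪ʰ/ ~ /t̪ʼ/
Alveolar: /tʰ/ ~ /tʼ/
Uvular: /qʰ/ ~ /qʼ/
Palatal: only /cʰ/ (aspirated); no ejective partner.
So /cʰ/ is the unpaired segment.

/cʰ/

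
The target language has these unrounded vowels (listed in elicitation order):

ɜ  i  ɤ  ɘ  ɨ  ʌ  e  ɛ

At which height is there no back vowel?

height            front     central   back    
high              i         ɨ         —       
high-mid          e         ɘ         ɤ       
low-mid           ɛ         ɜ         ʌ       
Every height has a back member except high, where /ɯ/ would be expected.

high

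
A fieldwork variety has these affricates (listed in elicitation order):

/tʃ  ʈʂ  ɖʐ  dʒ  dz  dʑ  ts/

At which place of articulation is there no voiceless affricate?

Voiceless: /ts/ (alveolar), /tʃ/ (postalveolar), /ʈʂ/ (retroflex).
Voiced: /dz/ (alveolar), /dʒ/ (postalveolar), /ɖʐ/ (retroflex), /dʑ/ (alveolo-palatal).
Every place of articulation has a voiceless member except alveolo-palatal, where /tɕ/ would be expected.

alveolo-palatal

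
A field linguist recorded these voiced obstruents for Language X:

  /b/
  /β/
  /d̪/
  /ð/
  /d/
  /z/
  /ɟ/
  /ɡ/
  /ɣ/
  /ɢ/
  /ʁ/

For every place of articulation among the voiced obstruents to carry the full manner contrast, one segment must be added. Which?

/ʝ/

bilabial: stop /b/, fricative /β/.
dental: stop /d̪/, fricative /ð/.
alveolar: stop /d/, fricative /z/.
palatal: stop /ɟ/, fricative —.
velar: stop /ɡ/, fricative /ɣ/.
uvular: stop /ɢ/, fricative /ʁ/.
The palatal row has no fricative member, so the gap is the palatal fricative /ʝ/.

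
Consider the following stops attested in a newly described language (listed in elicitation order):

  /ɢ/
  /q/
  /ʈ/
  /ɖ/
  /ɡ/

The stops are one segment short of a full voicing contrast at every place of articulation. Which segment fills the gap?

/k/

retroflex: voiceless /ʈ/, voiced /ɖ/.
velar: voiceless —, voiced /ɡ/.
uvular: voiceless /q/, voiced /ɢ/.
The velar row has no voiceless member, so the gap is the voiceless velar stop /k/.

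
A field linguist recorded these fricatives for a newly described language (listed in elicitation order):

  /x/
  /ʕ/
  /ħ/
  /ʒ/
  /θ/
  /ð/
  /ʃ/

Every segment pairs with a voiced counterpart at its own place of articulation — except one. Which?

/x/

Dental: /θ/ ~ /ð/
Postalveolar: /ʃ/ ~ /ʒ/
Pharyngeal: /ħ/ ~ /ʕ/
Velar: only /x/ (voiceless); no voiced partner.
So /x/ is the unpaired segment.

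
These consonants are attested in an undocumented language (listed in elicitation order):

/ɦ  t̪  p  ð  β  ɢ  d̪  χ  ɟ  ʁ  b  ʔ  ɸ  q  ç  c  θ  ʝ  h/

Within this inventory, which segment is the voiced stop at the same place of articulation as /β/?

/β/ is a voiced bilabial fricative.
The voiced stop at the same place is a voiced bilabial stop — in this inventory, /b/.

/b/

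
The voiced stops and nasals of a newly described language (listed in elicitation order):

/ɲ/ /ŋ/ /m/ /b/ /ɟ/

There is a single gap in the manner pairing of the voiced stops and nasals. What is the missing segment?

Oral stop: /b/ (bilabial), /ɟ/ (palatal).
Nasal: /m/ (bilabial), /ɲ/ (palatal), /ŋ/ (velar).
The velar row has no oral stop member, so the gap is the velar oral stop /ɡ/.

/ɡ/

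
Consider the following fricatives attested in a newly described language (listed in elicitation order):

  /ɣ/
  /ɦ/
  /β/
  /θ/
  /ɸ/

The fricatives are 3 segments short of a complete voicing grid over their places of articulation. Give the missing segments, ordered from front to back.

/ð/, /x/, /h/

Voiceless: /ɸ/ (bilabial), /θ/ (dental).
Voiced: /β/ (bilabial), /ɣ/ (velar), /ɦ/ (glottal).
Gaps, from front to back: dental lacks voiced (/ð/); velar lacks voiceless (/x/); glottal lacks voiceless (/h/).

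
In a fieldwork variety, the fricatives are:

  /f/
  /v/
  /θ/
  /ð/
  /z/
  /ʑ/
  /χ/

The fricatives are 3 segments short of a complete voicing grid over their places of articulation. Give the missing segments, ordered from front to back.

/s/, /ɕ/, /ʁ/

labiodental: voiceless /f/, voiced /v/.
dental: voiceless /θ/, voiced /ð/.
alveolar: voiceless —, voiced /z/.
alveolo-palatal: voiceless —, voiced /ʑ/.
uvular: voiceless /χ/, voiced —.
Gaps, from front to back: alveolar lacks voiceless (/s/); alveolo-palatal lacks voiceless (/ɕ/); uvular lacks voiced (/ʁ/).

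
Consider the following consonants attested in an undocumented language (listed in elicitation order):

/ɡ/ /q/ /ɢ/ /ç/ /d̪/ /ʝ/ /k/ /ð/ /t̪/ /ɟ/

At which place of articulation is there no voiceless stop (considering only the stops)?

palatal

dental: voiceless /t̪/, voiced /d̪/.
palatal: voiceless —, voiced /ɟ/.
velar: voiceless /k/, voiced /ɡ/.
uvular: voiceless /q/, voiced /ɢ/.
Every place of articulation has a voiceless member except palatal, where /c/ would be expected.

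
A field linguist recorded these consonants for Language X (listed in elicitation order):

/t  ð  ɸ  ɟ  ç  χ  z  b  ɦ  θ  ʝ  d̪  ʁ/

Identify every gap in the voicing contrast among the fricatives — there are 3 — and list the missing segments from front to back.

Voiceless: /ɸ/ (bilabial), /θ/ (dental), /ç/ (palatal), /χ/ (uvular).
Voiced: /ð/ (dental), /z/ (alveolar), /ʝ/ (palatal), /ʁ/ (uvular), /ɦ/ (glottal).
Gaps, from front to back: bilabial lacks voiced (/β/); alveolar lacks voiceless (/s/); glottal lacks voiceless (/h/).

/β/, /s/, /h/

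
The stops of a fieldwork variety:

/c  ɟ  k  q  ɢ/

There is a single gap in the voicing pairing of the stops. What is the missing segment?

Voiceless: /c/ (palatal), /k/ (velar), /q/ (uvular).
Voiced: /ɟ/ (palatal), /ɢ/ (uvular).
The velar row has no voiced member, so the gap is the voiced velar stop /ɡ/.

/ɡ/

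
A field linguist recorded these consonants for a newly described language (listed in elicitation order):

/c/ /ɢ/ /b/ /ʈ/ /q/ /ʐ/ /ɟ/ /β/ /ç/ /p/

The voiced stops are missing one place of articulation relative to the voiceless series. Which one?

retroflex

place of articulation  voiceless  voiced  
bilabial          p         b       
retroflex         ʈ         —       
palatal           c         ɟ       
uvular            q         ɢ       
Every place of articulation has a voiced member except retroflex, where /ɖ/ would be expected.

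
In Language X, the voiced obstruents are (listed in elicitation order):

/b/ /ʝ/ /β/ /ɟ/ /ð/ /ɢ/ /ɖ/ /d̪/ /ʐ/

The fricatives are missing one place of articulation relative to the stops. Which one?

bilabial: stop /b/, fricative /β/.
dental: stop /d̪/, fricative /ð/.
retroflex: stop /ɖ/, fricative /ʐ/.
palatal: stop /ɟ/, fricative /ʝ/.
uvular: stop /ɢ/, fricative —.
Every place of articulation has a fricative member except uvular, where /ʁ/ would be expected.

uvular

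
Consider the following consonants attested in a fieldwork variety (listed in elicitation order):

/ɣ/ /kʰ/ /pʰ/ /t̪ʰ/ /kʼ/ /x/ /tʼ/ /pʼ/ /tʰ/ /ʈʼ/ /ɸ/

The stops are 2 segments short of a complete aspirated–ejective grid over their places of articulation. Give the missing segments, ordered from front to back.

bilabial: aspirated /pʰ/, ejective /pʼ/.
dental: aspirated /t̪ʰ/, ejective —.
alveolar: aspirated /tʰ/, ejective /tʼ/.
retroflex: aspirated —, ejective /ʈʼ/.
velar: aspirated /kʰ/, ejective /kʼ/.
Gaps, from front to back: dental lacks ejective (/t̪ʼ/); retroflex lacks aspirated (/ʈʰ/).

/t̪ʼ/, /ʈʰ/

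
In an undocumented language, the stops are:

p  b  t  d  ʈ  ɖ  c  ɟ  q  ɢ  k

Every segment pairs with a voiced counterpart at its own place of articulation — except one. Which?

/k/

Bilabial: /p/ ~ /b/
Alveolar: /t/ ~ /d/
Retroflex: /ʈ/ ~ /ɖ/
Palatal: /c/ ~ /ɟ/
Uvular: /q/ ~ /ɢ/
Velar: only /k/ (voiceless); no voiced partner.
So /k/ is the unpaired segment.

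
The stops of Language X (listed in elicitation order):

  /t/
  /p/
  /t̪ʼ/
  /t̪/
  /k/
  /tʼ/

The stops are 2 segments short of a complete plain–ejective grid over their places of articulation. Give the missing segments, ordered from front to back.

Plain: /p/ (bilabial), /t̪/ (dental), /t/ (alveolar), /k/ (velar).
Ejective: /t̪ʼ/ (dental), /tʼ/ (alveolar).
Gaps, from front to back: bilabial lacks ejective (/pʼ/); velar lacks ejective (/kʼ/).

/pʼ/, /kʼ/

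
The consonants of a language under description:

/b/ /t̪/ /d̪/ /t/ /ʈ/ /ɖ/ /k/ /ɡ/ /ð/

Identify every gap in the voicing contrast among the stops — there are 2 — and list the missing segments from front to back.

Voiceless: /t̪/ (dental), /t/ (alveolar), /ʈ/ (retroflex), /k/ (velar).
Voiced: /b/ (bilabial), /d̪/ (dental), /ɖ/ (retroflex), /ɡ/ (velar).
Gaps, from front to back: bilabial lacks voiceless (/p/); alveolar lacks voiced (/d/).

/p/, /d/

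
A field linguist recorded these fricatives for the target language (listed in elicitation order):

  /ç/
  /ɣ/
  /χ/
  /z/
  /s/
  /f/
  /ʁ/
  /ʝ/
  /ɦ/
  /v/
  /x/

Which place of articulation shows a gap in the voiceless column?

glottal

place of articulation  voiceless  voiced  
labiodental       f         v       
alveolar          s         z       
palatal           ç         ʝ       
velar             x         ɣ       
uvular            χ         ʁ       
glottal           —         ɦ       
Every place of articulation has a voiceless member except glottal, where /h/ would be expected.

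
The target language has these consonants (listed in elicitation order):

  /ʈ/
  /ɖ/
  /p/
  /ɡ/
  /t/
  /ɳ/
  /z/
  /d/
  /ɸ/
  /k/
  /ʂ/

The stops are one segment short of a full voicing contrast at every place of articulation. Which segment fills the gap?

/b/

bilabial: voiceless /p/, voiced —.
alveolar: voiceless /t/, voiced /d/.
retroflex: voiceless /ʈ/, voiced /ɖ/.
velar: voiceless /k/, voiced /ɡ/.
The bilabial row has no voiced member, so the gap is the voiced bilabial stop /b/.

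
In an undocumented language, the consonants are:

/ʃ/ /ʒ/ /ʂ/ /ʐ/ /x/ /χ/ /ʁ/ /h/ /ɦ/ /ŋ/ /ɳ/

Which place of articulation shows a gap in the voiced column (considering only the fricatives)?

velar

postalveolar: voiceless /ʃ/, voiced /ʒ/.
retroflex: voiceless /ʂ/, voiced /ʐ/.
velar: voiceless /x/, voiced —.
uvular: voiceless /χ/, voiced /ʁ/.
glottal: voiceless /h/, voiced /ɦ/.
Every place of articulation has a voiced member except velar, where /ɣ/ would be expected.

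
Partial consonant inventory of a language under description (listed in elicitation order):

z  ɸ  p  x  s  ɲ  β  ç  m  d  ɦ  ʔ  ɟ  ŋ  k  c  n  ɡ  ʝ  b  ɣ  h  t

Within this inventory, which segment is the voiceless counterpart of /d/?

/d/ is a voiced alveolar stop.
The voiceless counterpart is a voiceless alveolar stop — in this inventory, /t/.

/t/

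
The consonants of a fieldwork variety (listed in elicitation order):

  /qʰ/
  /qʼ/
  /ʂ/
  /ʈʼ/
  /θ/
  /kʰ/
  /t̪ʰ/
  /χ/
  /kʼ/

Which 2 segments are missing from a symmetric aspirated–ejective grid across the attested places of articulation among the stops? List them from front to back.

/t̪ʼ/, /ʈʰ/

dental: aspirated /t̪ʰ/, ejective —.
retroflex: aspirated —, ejective /ʈʼ/.
velar: aspirated /kʰ/, ejective /kʼ/.
uvular: aspirated /qʰ/, ejective /qʼ/.
Gaps, from front to back: dental lacks ejective (/t̪ʼ/); retroflex lacks aspirated (/ʈʰ/).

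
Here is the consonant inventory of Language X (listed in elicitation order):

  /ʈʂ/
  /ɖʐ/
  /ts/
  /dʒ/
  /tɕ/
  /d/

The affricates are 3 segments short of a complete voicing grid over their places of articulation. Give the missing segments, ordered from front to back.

place of articulation  voiceless  voiced  
alveolar          ts        —       
postalveolar      —         dʒ      
retroflex         ʈʂ        ɖʐ      
alveolo-palatal   tɕ        —       
Gaps, from front to back: alveolar lacks voiced (/dz/); postalveolar lacks voiceless (/tʃ/); alveolo-palatal lacks voiced (/dʑ/).

/dz/, /tʃ/, /dʑ/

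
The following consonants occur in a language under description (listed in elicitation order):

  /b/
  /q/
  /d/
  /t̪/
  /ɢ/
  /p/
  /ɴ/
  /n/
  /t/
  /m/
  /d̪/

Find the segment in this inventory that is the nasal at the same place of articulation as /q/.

/ɴ/

/q/ is a voiceless uvular stop.
The nasal at the same place is an uvular nasal — in this inventory, /ɴ/.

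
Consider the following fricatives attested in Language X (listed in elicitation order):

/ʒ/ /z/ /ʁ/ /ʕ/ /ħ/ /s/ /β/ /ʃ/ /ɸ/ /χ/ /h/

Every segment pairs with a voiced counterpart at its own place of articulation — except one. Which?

/h/

Bilabial: /ɸ/ ~ /β/
Alveolar: /s/ ~ /z/
Postalveolar: /ʃ/ ~ /ʒ/
Uvular: /χ/ ~ /ʁ/
Pharyngeal: /ħ/ ~ /ʕ/
Glottal: only /h/ (voiceless); no voiced partner.
So /h/ is the unpaired segment.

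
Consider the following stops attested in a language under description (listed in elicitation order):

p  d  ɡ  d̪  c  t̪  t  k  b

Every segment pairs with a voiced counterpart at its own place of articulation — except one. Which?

Bilabial: /p/ ~ /b/
Dental: /t̪/ ~ /d̪/
Alveolar: /t/ ~ /d/
Velar: /k/ ~ /ɡ/
Palatal: only /c/ (voiceless); no voiced partner.
So /c/ is the unpaired segment.

/c/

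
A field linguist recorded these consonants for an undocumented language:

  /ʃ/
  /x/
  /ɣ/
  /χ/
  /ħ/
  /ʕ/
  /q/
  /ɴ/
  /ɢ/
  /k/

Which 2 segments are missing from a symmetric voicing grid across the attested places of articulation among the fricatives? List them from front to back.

place of articulation  voiceless  voiced  
postalveolar      ʃ         —       
velar             x         ɣ       
uvular            χ         —       
pharyngeal        ħ         ʕ       
Gaps, from front to back: postalveolar lacks voiced (/ʒ/); uvular lacks voiced (/ʁ/).

/ʒ/, /ʁ/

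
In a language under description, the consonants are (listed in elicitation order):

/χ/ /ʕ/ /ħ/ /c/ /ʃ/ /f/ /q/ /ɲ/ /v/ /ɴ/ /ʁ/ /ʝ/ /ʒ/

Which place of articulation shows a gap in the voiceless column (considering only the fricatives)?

labiodental: voiceless /f/, voiced /v/.
postalveolar: voiceless /ʃ/, voiced /ʒ/.
palatal: voiceless —, voiced /ʝ/.
uvular: voiceless /χ/, voiced /ʁ/.
pharyngeal: voiceless /ħ/, voiced /ʕ/.
Every place of articulation has a voiceless member except palatal, where /ç/ would be expected.

palatal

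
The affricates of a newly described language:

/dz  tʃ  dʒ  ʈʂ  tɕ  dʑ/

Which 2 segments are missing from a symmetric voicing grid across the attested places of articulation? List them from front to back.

place of articulation  voiceless  voiced  
alveolar          —         dz      
postalveolar      tʃ        dʒ      
retroflex         ʈʂ        —       
alveolo-palatal   tɕ        dʑ      
Gaps, from front to back: alveolar lacks voiceless (/ts/); retroflex lacks voiced (/ɖʐ/).

/ts/, /ɖʐ/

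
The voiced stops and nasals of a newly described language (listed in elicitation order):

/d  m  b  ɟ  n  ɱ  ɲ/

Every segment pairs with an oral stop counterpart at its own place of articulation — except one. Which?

Bilabial: /b/ ~ /m/
Alveolar: /d/ ~ /n/
Palatal: /ɟ/ ~ /ɲ/
Labiodental: only /ɱ/ (nasal); no oral stop partner.
So /ɱ/ is the unpaired segment.

/ɱ/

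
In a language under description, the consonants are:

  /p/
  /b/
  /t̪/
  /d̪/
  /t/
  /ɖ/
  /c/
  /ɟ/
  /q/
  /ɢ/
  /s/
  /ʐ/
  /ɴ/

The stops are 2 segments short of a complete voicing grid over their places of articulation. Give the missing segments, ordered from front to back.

bilabial: voiceless /p/, voiced /b/.
dental: voiceless /t̪/, voiced /d̪/.
alveolar: voiceless /t/, voiced —.
retroflex: voiceless —, voiced /ɖ/.
palatal: voiceless /c/, voiced /ɟ/.
uvular: voiceless /q/, voiced /ɢ/.
Gaps, from front to back: alveolar lacks voiced (/d/); retroflex lacks voiceless (/ʈ/).

/d/, /ʈ/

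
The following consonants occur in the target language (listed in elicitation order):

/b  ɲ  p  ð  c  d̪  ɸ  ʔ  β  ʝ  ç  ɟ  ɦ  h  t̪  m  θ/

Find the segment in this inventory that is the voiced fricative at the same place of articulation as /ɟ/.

/ɟ/ is a voiced palatal stop.
The voiced fricative at the same place is a voiced palatal fricative — in this inventory, /ʝ/.

/ʝ/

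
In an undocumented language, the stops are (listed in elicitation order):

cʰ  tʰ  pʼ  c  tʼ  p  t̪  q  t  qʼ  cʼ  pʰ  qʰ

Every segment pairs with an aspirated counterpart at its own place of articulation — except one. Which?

Bilabial: /p/ ~ /pʰ/ ~ /pʼ/
Alveolar: /t/ ~ /tʰ/ ~ /tʼ/
Palatal: /c/ ~ /cʰ/ ~ /cʼ/
Uvular: /q/ ~ /qʰ/ ~ /qʼ/
Dental: only /t̪/ (plain); no aspirated partner.
So /t̪/ is the unpaired segment.

/t̪/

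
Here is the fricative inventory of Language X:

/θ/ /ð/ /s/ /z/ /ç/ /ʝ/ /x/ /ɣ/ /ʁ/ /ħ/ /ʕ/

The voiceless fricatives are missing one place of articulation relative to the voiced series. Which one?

place of articulation  voiceless  voiced  
dental            θ         ð       
alveolar          s         z       
palatal           ç         ʝ       
velar             x         ɣ       
uvular            —         ʁ       
pharyngeal        ħ         ʕ       
Every place of articulation has a voiceless member except uvular, where /χ/ would be expected.

uvular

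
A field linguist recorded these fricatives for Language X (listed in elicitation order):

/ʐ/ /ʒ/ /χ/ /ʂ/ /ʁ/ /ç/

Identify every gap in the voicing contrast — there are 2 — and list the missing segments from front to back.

/ʃ/, /ʝ/

place of articulation  voiceless  voiced  
postalveolar      —         ʒ       
retroflex         ʂ         ʐ       
palatal           ç         —       
uvular            χ         ʁ       
Gaps, from front to back: postalveolar lacks voiceless (/ʃ/); palatal lacks voiced (/ʝ/).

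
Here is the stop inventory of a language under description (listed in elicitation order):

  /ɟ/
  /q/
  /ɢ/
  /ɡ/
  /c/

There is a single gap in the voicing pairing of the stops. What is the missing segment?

Voiceless: /c/ (palatal), /q/ (uvular).
Voiced: /ɟ/ (palatal), /ɡ/ (velar), /ɢ/ (uvular).
The velar row has no voiceless member, so the gap is the voiceless velar stop /k/.

/k/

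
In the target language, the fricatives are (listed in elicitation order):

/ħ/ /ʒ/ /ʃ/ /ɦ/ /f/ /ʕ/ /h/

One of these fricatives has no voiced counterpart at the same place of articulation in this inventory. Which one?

Postalveolar: /ʃ/ ~ /ʒ/
Pharyngeal: /ħ/ ~ /ʕ/
Glottal: /h/ ~ /ɦ/
Labiodental: only /f/ (voiceless); no voiced partner.
So /f/ is the unpaired segment.

/f/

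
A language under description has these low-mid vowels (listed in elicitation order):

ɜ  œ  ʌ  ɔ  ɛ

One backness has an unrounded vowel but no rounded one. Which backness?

central

backness          unrounded  rounded 
front             ɛ         œ       
central           ɜ         —       
back              ʌ         ɔ       
Every backness has a rounded member except central, where /ɞ/ would be expected.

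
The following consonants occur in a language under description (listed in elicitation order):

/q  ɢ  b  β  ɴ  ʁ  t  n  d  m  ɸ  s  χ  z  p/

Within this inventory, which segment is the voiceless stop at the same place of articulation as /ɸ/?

/ɸ/ is a voiceless bilabial fricative.
The voiceless stop at the same place is a voiceless bilabial stop — in this inventory, /p/.

/p/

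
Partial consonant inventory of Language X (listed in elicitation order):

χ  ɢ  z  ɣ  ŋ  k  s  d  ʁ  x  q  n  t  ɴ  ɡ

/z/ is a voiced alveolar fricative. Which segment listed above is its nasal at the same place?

/n/

The nasal at the same place is an alveolar nasal — in this inventory, /n/.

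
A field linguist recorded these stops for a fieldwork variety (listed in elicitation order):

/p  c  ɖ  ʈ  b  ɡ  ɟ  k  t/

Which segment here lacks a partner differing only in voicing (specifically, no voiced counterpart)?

/t/

Bilabial: /p/ ~ /b/
Retroflex: /ʈ/ ~ /ɖ/
Palatal: /c/ ~ /ɟ/
Velar: /k/ ~ /ɡ/
Alveolar: only /t/ (voiceless); no voiced partner.
So /t/ is the unpaired segment.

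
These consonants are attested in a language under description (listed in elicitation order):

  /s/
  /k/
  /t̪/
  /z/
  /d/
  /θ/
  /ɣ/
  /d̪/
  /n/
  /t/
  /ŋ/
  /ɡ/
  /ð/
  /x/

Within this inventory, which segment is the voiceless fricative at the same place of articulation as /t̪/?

/t̪/ is a voiceless dental stop.
The voiceless fricative at the same place is a voiceless dental fricative — in this inventory, /θ/.

/θ/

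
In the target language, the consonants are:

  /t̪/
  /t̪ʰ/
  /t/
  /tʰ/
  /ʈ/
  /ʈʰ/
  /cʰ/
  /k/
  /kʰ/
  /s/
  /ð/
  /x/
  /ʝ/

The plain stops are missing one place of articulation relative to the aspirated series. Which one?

place of articulation  plain     aspirated
dental            t̪        t̪ʰ     
alveolar          t         tʰ      
retroflex         ʈ         ʈʰ      
palatal           —         cʰ      
velar             k         kʰ      
Every place of articulation has a plain member except palatal, where /c/ would be expected.

palatal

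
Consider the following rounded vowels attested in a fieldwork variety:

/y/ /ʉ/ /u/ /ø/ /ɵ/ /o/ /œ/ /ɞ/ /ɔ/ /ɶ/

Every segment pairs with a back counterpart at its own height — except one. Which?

High: /y/ ~ /ʉ/ ~ /u/
High-mid: /ø/ ~ /ɵ/ ~ /o/
Low-mid: /œ/ ~ /ɞ/ ~ /ɔ/
Low: only /ɶ/ (front); no back partner.
So /ɶ/ is the unpaired segment.

/ɶ/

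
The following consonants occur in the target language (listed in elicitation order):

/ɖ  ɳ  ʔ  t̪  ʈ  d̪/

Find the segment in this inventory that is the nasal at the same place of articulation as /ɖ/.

/ɳ/

/ɖ/ is a voiced retroflex stop.
The nasal at the same place is a retroflex nasal — in this inventory, /ɳ/.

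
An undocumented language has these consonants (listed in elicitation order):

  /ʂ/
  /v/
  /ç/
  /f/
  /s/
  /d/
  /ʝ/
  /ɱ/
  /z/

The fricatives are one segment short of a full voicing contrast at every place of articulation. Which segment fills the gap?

/ʐ/

labiodental: voiceless /f/, voiced /v/.
alveolar: voiceless /s/, voiced /z/.
retroflex: voiceless /ʂ/, voiced —.
palatal: voiceless /ç/, voiced /ʝ/.
The retroflex row has no voiced member, so the gap is the voiced retroflex fricative /ʐ/.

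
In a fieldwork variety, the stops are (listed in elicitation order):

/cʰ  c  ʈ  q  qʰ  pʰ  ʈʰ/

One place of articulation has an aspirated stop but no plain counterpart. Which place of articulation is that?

bilabial: plain —, aspirated /pʰ/.
retroflex: plain /ʈ/, aspirated /ʈʰ/.
palatal: plain /c/, aspirated /cʰ/.
uvular: plain /q/, aspirated /qʰ/.
Every place of articulation has a plain member except bilabial, where /p/ would be expected.

bilabial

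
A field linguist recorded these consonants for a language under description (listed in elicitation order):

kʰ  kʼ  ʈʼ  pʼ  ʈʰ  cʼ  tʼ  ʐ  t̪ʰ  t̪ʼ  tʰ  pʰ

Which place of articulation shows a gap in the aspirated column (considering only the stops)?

bilabial: aspirated /pʰ/, ejective /pʼ/.
dental: aspirated /t̪ʰ/, ejective /t̪ʼ/.
alveolar: aspirated /tʰ/, ejective /tʼ/.
retroflex: aspirated /ʈʰ/, ejective /ʈʼ/.
palatal: aspirated —, ejective /cʼ/.
velar: aspirated /kʰ/, ejective /kʼ/.
Every place of articulation has an aspirated member except palatal, where /cʰ/ would be expected.

palatal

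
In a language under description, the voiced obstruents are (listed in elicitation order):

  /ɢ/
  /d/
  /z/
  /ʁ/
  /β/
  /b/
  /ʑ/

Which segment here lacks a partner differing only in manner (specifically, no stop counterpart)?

Bilabial: /b/ ~ /β/
Alveolar: /d/ ~ /z/
Uvular: /ɢ/ ~ /ʁ/
Alveolo-palatal: only /ʑ/ (fricative); no stop partner.
So /ʑ/ is the unpaired segment.

/ʑ/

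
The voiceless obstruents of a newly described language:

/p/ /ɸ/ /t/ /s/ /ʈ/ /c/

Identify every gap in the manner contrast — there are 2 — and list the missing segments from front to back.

Stop: /p/ (bilabial), /t/ (alveolar), /ʈ/ (retroflex), /c/ (palatal).
Fricative: /ɸ/ (bilabial), /s/ (alveolar).
Gaps, from front to back: retroflex lacks fricative (/ʂ/); palatal lacks fricative (/ç/).

/ʂ/, /ç/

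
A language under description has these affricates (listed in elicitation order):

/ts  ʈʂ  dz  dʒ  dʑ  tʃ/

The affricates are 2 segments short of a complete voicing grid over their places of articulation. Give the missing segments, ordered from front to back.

/ɖʐ/, /tɕ/

Voiceless: /ts/ (alveolar), /tʃ/ (postalveolar), /ʈʂ/ (retroflex).
Voiced: /dz/ (alveolar), /dʒ/ (postalveolar), /dʑ/ (alveolo-palatal).
Gaps, from front to back: retroflex lacks voiced (/ɖʐ/); alveolo-palatal lacks voiceless (/tɕ/).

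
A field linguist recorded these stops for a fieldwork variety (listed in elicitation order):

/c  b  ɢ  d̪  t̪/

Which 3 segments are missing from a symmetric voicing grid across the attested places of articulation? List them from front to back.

bilabial: voiceless —, voiced /b/.
dental: voiceless /t̪/, voiced /d̪/.
palatal: voiceless /c/, voiced —.
uvular: voiceless —, voiced /ɢ/.
Gaps, from front to back: bilabial lacks voiceless (/p/); palatal lacks voiced (/ɟ/); uvular lacks voiceless (/q/).

/p/, /ɟ/, /q/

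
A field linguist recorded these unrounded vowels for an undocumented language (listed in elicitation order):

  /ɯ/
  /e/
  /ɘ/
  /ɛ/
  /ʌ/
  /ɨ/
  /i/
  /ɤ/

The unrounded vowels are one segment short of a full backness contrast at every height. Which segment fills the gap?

/ɜ/

Front: /i/ (high), /e/ (high-mid), /ɛ/ (low-mid).
Central: /ɨ/ (high), /ɘ/ (high-mid).
Back: /ɯ/ (high), /ɤ/ (high-mid), /ʌ/ (low-mid).
The low-mid row has no central member, so the gap is the low-mid central unrounded vowel /ɜ/.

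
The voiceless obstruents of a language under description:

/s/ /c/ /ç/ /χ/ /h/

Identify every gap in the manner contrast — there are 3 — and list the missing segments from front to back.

alveolar: stop —, fricative /s/.
palatal: stop /c/, fricative /ç/.
uvular: stop —, fricative /χ/.
glottal: stop —, fricative /h/.
Gaps, from front to back: alveolar lacks stop (/t/); uvular lacks stop (/q/); glottal lacks stop (/ʔ/).

/t/, /q/, /ʔ/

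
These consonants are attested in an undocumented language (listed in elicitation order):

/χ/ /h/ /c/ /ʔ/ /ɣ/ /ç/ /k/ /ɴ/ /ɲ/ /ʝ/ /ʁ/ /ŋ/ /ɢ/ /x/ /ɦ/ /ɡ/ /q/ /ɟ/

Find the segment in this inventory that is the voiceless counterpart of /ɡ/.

/k/

/ɡ/ is a voiced velar stop.
The voiceless counterpart is a voiceless velar stop — in this inventory, /k/.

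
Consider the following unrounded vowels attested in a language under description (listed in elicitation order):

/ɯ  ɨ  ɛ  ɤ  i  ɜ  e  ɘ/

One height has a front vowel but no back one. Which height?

low-mid

height            front     central   back    
high              i         ɨ         ɯ       
high-mid          e         ɘ         ɤ       
low-mid           ɛ         ɜ         —       
Every height has a back member except low-mid, where /ʌ/ would be expected.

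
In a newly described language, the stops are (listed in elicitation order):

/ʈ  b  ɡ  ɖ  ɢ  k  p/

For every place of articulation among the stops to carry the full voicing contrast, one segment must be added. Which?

bilabial: voiceless /p/, voiced /b/.
retroflex: voiceless /ʈ/, voiced /ɖ/.
velar: voiceless /k/, voiced /ɡ/.
uvular: voiceless —, voiced /ɢ/.
The uvular row has no voiceless member, so the gap is the voiceless uvular stop /q/.

/q/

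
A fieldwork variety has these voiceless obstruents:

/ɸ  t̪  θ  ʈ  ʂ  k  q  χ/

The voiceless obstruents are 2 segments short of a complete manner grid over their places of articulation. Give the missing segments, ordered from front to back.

/p/, /x/

Stop: /t̪/ (dental), /ʈ/ (retroflex), /k/ (velar), /q/ (uvular).
Fricative: /ɸ/ (bilabial), /θ/ (dental), /ʂ/ (retroflex), /χ/ (uvular).
Gaps, from front to back: bilabial lacks stop (/p/); velar lacks fricative (/x/).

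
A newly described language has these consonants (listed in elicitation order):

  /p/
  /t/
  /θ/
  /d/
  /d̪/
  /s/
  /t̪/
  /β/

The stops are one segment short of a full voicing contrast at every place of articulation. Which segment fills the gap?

/b/

place of articulation  voiceless  voiced  
bilabial          p         —       
dental            t̪        d̪      
alveolar          t         d       
The bilabial row has no voiced member, so the gap is the voiced bilabial stop /b/.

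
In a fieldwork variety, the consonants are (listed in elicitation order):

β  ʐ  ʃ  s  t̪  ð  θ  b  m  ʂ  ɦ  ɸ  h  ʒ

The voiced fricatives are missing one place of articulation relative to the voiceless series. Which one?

place of articulation  voiceless  voiced  
bilabial          ɸ         β       
dental            θ         ð       
alveolar          s         —       
postalveolar      ʃ         ʒ       
retroflex         ʂ         ʐ       
glottal           h         ɦ       
Every place of articulation has a voiced member except alveolar, where /z/ would be expected.

alveolar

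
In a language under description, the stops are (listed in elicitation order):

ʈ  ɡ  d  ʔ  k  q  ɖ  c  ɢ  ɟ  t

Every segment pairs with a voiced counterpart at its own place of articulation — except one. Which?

/ʔ/

Alveolar: /t/ ~ /d/
Retroflex: /ʈ/ ~ /ɖ/
Palatal: /c/ ~ /ɟ/
Velar: /k/ ~ /ɡ/
Uvular: /q/ ~ /ɢ/
Glottal: only /ʔ/ (voiceless); no voiced partner.
So /ʔ/ is the unpaired segment.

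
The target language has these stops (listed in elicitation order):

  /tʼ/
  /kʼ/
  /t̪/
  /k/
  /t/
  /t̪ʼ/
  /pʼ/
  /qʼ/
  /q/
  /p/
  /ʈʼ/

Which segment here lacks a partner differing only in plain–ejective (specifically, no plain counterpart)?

Bilabial: /p/ ~ /pʼ/
Dental: /t̪/ ~ /t̪ʼ/
Alveolar: /t/ ~ /tʼ/
Velar: /k/ ~ /kʼ/
Uvular: /q/ ~ /qʼ/
Retroflex: only /ʈʼ/ (ejective); no plain partner.
So /ʈʼ/ is the unpaired segment.

/ʈʼ/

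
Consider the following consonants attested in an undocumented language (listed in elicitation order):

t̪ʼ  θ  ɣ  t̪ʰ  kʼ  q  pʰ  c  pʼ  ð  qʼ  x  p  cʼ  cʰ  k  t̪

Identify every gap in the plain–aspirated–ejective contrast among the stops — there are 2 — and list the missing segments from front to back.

/kʰ/, /qʰ/

bilabial: plain /p/, aspirated /pʰ/, ejective /pʼ/.
dental: plain /t̪/, aspirated /t̪ʰ/, ejective /t̪ʼ/.
palatal: plain /c/, aspirated /cʰ/, ejective /cʼ/.
velar: plain /k/, aspirated —, ejective /kʼ/.
uvular: plain /q/, aspirated —, ejective /qʼ/.
Gaps, from front to back: velar lacks aspirated (/kʰ/); uvular lacks aspirated (/qʰ/).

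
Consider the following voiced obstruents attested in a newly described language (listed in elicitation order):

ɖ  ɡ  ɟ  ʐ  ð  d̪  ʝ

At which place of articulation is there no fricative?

velar

dental: stop /d̪/, fricative /ð/.
retroflex: stop /ɖ/, fricative /ʐ/.
palatal: stop /ɟ/, fricative /ʝ/.
velar: stop /ɡ/, fricative —.
Every place of articulation has a fricative member except velar, where /ɣ/ would be expected.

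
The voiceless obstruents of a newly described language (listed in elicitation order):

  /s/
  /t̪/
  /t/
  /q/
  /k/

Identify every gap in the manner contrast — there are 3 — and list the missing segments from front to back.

/θ/, /x/, /χ/

place of articulation  stop      fricative
dental            t̪        —       
alveolar          t         s       
velar             k         —       
uvular            q         —       
Gaps, from front to back: dental lacks fricative (/θ/); velar lacks fricative (/x/); uvular lacks fricative (/χ/).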